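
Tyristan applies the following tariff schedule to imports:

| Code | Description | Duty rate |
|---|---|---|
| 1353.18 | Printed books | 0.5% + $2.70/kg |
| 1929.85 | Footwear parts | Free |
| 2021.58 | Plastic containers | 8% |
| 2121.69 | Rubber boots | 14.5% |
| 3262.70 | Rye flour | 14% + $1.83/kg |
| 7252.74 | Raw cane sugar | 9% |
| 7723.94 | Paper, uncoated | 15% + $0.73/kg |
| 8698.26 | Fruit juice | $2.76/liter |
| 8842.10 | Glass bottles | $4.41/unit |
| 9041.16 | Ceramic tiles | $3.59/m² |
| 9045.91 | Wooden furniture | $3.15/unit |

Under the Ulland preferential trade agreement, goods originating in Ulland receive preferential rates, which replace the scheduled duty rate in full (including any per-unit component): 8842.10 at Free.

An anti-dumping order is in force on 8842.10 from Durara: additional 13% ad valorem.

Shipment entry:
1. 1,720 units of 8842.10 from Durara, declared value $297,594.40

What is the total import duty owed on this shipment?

$46,272.47

Line 1 (8842.10, Durara, 1,720 units, $297,594.40):
Base rate for 8842.10 is $4.41/unit.
8842.10 has an FTA preferential rate, but origin Durara is not Ulland; base rate stands.
Additional duty on 8842.10 from Durara: +13% ad valorem. Applied ad valorem rate = 13%.
Duty = $297,594.40 × 13% + 1,720 × $4.41 = $46,272.47.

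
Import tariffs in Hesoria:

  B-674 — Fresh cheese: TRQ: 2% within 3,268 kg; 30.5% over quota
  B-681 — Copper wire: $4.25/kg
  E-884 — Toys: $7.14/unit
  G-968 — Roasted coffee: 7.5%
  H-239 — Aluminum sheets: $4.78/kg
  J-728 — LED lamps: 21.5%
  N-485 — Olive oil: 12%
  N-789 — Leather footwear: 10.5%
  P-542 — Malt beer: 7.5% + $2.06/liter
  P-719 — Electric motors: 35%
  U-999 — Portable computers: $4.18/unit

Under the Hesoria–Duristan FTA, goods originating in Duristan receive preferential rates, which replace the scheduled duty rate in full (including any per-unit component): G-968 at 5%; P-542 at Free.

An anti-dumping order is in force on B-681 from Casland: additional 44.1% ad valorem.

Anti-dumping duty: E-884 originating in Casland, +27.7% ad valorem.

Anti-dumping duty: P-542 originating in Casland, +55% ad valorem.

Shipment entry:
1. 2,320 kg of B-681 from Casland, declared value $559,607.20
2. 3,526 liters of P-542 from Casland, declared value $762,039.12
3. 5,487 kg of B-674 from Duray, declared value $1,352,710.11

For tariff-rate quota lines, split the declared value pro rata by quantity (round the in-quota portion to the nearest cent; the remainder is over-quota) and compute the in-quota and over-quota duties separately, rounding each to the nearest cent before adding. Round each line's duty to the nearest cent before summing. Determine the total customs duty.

Line 1 (B-681, Casland, 2,320 kg, $559,607.20):
Base rate for B-681 is $4.25/kg.
Additional duty on B-681 from Casland: +44.1% ad valorem. Applied ad valorem rate = 44.1%.
Duty = $559,607.20 × 44.1% + 2,320 × $4.25 = $256,646.78.
Line 2 (P-542, Casland, 3,526 liters, $762,039.12):
Base rate for P-542 is 7.5% + $2.06/liter.
P-542 has an FTA preferential rate, but origin Casland is not Duristan; base rate stands.
Additional duty on P-542 from Casland: +55%. Applied ad valorem rate: 7.5% + 55% = 62.5%.
Duty = $762,039.12 × 62.5% + 3,526 × $2.06 = $483,538.01.
Line 3 (B-674, Duray, 5,487 kg, $1,352,710.11):
Code B-674 is under a tariff-rate quota (threshold 3,268 kg). In-quota: 3,268 kg at 2%; over-quota: 2,219 kg at 30.5%.
Pro-rata value split: in-quota = $1,352,710.11 × 3,268/5,487 = $805,660.04; over-quota = $1,352,710.11 − $805,660.04 = $547,050.07.
In-quota duty = $805,660.04 × 2% = $16,113.20. Over-quota duty = $547,050.07 × 30.5% = $166,850.27.
Line duty = $16,113.20 + $166,850.27 = $182,963.47.
Total = $256,646.78 + $483,538.01 + $182,963.47 = $923,148.26.

$923,148.26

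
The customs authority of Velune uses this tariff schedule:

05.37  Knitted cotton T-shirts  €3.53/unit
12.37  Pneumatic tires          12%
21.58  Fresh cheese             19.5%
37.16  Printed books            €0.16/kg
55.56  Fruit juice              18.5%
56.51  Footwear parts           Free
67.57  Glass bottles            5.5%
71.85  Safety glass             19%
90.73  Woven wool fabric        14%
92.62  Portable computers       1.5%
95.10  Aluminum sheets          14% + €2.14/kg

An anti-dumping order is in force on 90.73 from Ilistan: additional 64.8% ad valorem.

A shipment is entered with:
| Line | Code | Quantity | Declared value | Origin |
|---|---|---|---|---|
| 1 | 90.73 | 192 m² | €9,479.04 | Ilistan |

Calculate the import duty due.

Line 1 (90.73, Ilistan, 192 m², €9,479.04):
Base rate for 90.73 is 14%.
Additional duty on 90.73 from Ilistan: +64.8%. Applied ad valorem rate: 14% + 64.8% = 78.8%.
Duty = €9,479.04 × 78.8% = €7,469.48.

€7,469.48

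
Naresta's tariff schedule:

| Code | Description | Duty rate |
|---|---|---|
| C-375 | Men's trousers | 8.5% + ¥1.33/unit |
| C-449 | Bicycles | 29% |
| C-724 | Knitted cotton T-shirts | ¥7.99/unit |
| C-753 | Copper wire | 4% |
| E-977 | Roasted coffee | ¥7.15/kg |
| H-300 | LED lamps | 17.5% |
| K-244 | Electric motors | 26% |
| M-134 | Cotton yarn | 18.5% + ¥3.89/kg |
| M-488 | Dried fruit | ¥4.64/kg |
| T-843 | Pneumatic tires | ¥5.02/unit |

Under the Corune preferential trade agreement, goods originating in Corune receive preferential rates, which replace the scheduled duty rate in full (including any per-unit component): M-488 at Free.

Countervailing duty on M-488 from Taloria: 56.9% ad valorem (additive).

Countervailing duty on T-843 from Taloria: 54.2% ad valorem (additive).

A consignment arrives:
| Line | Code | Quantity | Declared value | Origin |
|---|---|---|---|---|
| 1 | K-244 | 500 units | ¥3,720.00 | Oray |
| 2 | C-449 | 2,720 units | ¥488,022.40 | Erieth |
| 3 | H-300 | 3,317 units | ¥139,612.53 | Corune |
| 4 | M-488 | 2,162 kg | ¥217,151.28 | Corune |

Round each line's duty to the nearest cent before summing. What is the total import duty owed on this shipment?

Line 1 (K-244, Oray, 500 units, ¥3,720.00):
Base rate for K-244 is 26%.
Duty = ¥3,720.00 × 26% = ¥967.20.
Line 2 (C-449, Erieth, 2,720 units, ¥488,022.40):
Base rate for C-449 is 29%.
Duty = ¥488,022.40 × 29% = ¥141,526.50.
Line 3 (H-300, Corune, 3,317 units, ¥139,612.53):
Base rate for H-300 is 17.5%.
Origin Corune is the FTA partner but H-300 is not on the preference list; base rate stands.
Duty = ¥139,612.53 × 17.5% = ¥24,432.19.
Line 4 (M-488, Corune, 2,162 kg, ¥217,151.28):
Base rate for M-488 is ¥4.64/kg.
Origin Corune qualifies under the Naresta–Corune agreement and M-488 is covered: preferential rate Free applies instead.
The additional-duty order on M-488 targets Taloria, not Corune; it does not apply.
Duty = ¥217,151.28 × 0% = ¥0.00.
Total = ¥967.20 + ¥141,526.50 + ¥24,432.19 + ¥0.00 = ¥166,925.89.

¥166,925.89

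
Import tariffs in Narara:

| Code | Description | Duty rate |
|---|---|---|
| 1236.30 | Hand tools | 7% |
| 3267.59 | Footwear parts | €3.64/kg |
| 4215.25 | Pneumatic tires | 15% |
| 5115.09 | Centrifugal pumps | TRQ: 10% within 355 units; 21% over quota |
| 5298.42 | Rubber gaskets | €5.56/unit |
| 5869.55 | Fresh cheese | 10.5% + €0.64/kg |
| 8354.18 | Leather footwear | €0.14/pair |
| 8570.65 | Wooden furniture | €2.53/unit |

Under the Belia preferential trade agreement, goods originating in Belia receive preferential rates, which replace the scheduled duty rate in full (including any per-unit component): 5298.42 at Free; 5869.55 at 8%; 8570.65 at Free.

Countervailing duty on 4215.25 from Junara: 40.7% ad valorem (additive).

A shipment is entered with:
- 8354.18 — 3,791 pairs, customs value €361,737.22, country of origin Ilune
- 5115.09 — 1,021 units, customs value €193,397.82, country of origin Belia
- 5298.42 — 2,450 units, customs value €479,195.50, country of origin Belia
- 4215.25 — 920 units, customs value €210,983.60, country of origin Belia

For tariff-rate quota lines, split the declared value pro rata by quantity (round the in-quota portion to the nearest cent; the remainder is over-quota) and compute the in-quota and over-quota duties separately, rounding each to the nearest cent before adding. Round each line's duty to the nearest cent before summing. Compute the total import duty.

Line 1 (8354.18, Ilune, 3,791 pairs, €361,737.22):
Base rate for 8354.18 is €0.14/pair.
Duty = 3,791 × €0.14 = €530.74.
Line 2 (5115.09, Belia, 1,021 units, €193,397.82):
Code 5115.09 is under a tariff-rate quota (threshold 355 units). In-quota: 355 units at 10%; over-quota: 666 units at 21%.
Pro-rata value split: in-quota = €193,397.82 × 355/1,021 = €67,244.10; over-quota = €193,397.82 − €67,244.10 = €126,153.72.
In-quota duty = €67,244.10 × 10% = €6,724.41. Over-quota duty = €126,153.72 × 21% = €26,492.28.
Line duty = €6,724.41 + €26,492.28 = €33,216.69.
Line 3 (5298.42, Belia, 2,450 units, €479,195.50):
Base rate for 5298.42 is €5.56/unit.
Origin Belia qualifies under the Narara–Belia agreement and 5298.42 is covered: preferential rate Free applies instead.
Duty = €479,195.50 × 0% = €0.00.
Line 4 (4215.25, Belia, 920 units, €210,983.60):
Base rate for 4215.25 is 15%.
Origin Belia is the FTA partner but 4215.25 is not on the preference list; base rate stands.
The additional-duty order on 4215.25 targets Junara, not Belia; it does not apply.
Duty = €210,983.60 × 15% = €31,647.54.
Total = €530.74 + €33,216.69 + €0.00 + €31,647.54 = €65,394.97.

€65,394.97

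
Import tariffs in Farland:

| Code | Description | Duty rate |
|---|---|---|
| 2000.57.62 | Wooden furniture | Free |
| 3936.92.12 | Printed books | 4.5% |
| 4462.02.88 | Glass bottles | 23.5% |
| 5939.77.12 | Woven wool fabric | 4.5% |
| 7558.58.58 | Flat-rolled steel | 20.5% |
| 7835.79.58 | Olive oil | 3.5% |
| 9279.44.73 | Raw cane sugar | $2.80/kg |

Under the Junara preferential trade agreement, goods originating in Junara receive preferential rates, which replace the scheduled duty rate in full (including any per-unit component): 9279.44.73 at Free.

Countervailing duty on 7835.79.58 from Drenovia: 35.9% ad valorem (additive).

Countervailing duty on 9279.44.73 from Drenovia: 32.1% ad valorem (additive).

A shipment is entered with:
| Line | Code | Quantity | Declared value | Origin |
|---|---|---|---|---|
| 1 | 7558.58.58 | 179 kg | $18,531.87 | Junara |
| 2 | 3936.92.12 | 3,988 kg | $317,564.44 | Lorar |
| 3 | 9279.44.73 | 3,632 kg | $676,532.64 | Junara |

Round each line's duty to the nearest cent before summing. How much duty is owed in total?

Line 1 (7558.58.58, Junara, 179 kg, $18,531.87):
Base rate for 7558.58.58 is 20.5%.
Origin Junara is the FTA partner but 7558.58.58 is not on the preference list; base rate stands.
Duty = $18,531.87 × 20.5% = $3,799.03.
Line 2 (3936.92.12, Lorar, 3,988 kg, $317,564.44):
Base rate for 3936.92.12 is 4.5%.
Duty = $317,564.44 × 4.5% = $14,290.40.
Line 3 (9279.44.73, Junara, 3,632 kg, $676,532.64):
Base rate for 9279.44.73 is $2.80/kg.
Origin Junara qualifies under the Farland–Junara agreement and 9279.44.73 is covered: preferential rate Free applies instead.
The additional-duty order on 9279.44.73 targets Drenovia, not Junara; it does not apply.
Duty = $676,532.64 × 0% = $0.00.
Total = $3,799.03 + $14,290.40 + $0.00 = $18,089.43.

$18,089.43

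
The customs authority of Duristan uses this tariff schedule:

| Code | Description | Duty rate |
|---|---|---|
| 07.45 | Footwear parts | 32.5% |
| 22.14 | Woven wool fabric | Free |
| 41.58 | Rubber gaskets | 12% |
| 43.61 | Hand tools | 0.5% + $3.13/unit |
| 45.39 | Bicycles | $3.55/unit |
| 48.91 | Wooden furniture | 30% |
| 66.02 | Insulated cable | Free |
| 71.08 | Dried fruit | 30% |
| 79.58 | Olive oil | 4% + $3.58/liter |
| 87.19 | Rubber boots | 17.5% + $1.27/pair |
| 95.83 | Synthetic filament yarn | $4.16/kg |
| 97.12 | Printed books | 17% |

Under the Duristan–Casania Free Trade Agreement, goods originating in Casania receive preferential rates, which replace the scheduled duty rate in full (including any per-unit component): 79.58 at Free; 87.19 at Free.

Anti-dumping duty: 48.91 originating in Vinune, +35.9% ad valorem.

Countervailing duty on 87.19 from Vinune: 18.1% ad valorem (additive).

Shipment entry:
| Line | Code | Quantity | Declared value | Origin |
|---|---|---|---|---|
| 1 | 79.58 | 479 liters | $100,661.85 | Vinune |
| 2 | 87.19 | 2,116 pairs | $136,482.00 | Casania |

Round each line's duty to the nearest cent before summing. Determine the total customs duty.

$5,741.29

Line 1 (79.58, Vinune, 479 liters, $100,661.85):
Base rate for 79.58 is 4% + $3.58/liter.
79.58 has an FTA preferential rate, but origin Vinune is not Casania; base rate stands.
Duty = $100,661.85 × 4% + 479 × $3.58 = $5,741.29.
Line 2 (87.19, Casania, 2,116 pairs, $136,482.00):
Base rate for 87.19 is 17.5% + $1.27/pair.
Origin Casania qualifies under the Duristan–Casania agreement and 87.19 is covered: preferential rate Free applies instead.
The additional-duty order on 87.19 targets Vinune, not Casania; it does not apply.
Duty = $136,482.00 × 0% = $0.00.
Total = $5,741.29 + $0.00 = $5,741.29.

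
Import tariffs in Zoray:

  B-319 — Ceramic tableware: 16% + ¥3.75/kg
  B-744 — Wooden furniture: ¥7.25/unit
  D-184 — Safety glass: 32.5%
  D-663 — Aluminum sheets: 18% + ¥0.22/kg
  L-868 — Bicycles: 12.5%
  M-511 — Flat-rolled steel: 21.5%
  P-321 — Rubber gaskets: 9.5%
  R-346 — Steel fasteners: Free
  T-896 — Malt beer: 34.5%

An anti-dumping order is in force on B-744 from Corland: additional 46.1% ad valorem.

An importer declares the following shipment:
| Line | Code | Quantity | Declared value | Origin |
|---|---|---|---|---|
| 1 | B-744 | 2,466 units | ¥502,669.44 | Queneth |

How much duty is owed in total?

Line 1 (B-744, Queneth, 2,466 units, ¥502,669.44):
Base rate for B-744 is ¥7.25/unit.
The additional-duty order on B-744 targets Corland, not Queneth; it does not apply.
Duty = 2,466 × ¥7.25 = ¥17,878.50.

¥17,878.50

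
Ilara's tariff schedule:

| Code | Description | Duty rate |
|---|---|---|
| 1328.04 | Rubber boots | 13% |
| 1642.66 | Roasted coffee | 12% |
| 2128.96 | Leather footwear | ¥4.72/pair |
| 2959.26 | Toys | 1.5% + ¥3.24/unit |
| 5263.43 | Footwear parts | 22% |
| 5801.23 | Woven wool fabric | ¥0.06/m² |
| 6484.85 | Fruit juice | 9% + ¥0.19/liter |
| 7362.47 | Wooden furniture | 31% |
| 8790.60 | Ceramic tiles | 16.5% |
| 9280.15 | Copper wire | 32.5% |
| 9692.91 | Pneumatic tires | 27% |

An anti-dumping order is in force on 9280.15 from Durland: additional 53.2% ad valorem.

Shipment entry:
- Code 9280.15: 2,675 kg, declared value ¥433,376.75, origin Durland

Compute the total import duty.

¥371,403.87

Line 1 (9280.15, Durland, 2,675 kg, ¥433,376.75):
Base rate for 9280.15 is 32.5%.
Additional duty on 9280.15 from Durland: +53.2%. Applied ad valorem rate: 32.5% + 53.2% = 85.7%.
Duty = ¥433,376.75 × 85.7% = ¥371,403.87.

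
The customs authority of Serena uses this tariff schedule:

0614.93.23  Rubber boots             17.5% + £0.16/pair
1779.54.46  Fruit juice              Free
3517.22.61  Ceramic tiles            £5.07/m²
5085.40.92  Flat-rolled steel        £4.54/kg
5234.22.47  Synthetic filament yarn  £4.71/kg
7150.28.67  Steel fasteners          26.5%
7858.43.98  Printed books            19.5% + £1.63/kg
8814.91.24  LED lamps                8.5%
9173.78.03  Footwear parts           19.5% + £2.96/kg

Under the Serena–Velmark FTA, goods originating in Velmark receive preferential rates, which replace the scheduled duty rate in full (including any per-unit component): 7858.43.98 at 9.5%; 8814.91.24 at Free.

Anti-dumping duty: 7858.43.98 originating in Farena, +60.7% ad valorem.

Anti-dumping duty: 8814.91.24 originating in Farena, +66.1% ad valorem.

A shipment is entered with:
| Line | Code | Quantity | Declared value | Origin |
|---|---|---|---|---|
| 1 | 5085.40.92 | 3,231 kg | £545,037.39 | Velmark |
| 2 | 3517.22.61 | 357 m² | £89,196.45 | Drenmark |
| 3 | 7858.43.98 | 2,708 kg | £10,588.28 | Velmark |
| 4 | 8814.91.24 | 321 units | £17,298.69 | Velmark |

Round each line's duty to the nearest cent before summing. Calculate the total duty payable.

Line 1 (5085.40.92, Velmark, 3,231 kg, £545,037.39):
Base rate for 5085.40.92 is £4.54/kg.
Origin Velmark is the FTA partner but 5085.40.92 is not on the preference list; base rate stands.
Duty = 3,231 × £4.54 = £14,668.74.
Line 2 (3517.22.61, Drenmark, 357 m², £89,196.45):
Base rate for 3517.22.61 is £5.07/m².
Duty = 357 × £5.07 = £1,809.99.
Line 3 (7858.43.98, Velmark, 2,708 kg, £10,588.28):
Base rate for 7858.43.98 is 19.5% + £1.63/kg.
Origin Velmark qualifies under the Serena–Velmark agreement and 7858.43.98 is covered: preferential rate 9.5% applies instead.
The additional-duty order on 7858.43.98 targets Farena, not Velmark; it does not apply.
Duty = £10,588.28 × 9.5% = £1,005.89.
Line 4 (8814.91.24, Velmark, 321 units, £17,298.69):
Base rate for 8814.91.24 is 8.5%.
Origin Velmark qualifies under the Serena–Velmark agreement and 8814.91.24 is covered: preferential rate Free applies instead.
The additional-duty order on 8814.91.24 targets Farena, not Velmark; it does not apply.
Duty = £17,298.69 × 0% = £0.00.
Total = £14,668.74 + £1,809.99 + £1,005.89 + £0.00 = £17,484.62.

£17,484.62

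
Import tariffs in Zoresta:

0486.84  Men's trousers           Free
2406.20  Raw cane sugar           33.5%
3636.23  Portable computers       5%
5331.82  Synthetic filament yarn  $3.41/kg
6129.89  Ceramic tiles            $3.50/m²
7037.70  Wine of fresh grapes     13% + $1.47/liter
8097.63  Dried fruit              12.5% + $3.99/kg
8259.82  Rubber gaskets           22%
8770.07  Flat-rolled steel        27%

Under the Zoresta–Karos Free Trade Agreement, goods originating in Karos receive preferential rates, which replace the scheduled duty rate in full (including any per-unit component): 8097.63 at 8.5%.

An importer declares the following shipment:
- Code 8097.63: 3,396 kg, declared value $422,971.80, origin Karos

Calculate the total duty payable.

Line 1 (8097.63, Karos, 3,396 kg, $422,971.80):
Base rate for 8097.63 is 12.5% + $3.99/kg.
Origin Karos qualifies under the Zoresta–Karos agreement and 8097.63 is covered: preferential rate 8.5% applies instead.
Duty = $422,971.80 × 8.5% = $35,952.60.

$35,952.60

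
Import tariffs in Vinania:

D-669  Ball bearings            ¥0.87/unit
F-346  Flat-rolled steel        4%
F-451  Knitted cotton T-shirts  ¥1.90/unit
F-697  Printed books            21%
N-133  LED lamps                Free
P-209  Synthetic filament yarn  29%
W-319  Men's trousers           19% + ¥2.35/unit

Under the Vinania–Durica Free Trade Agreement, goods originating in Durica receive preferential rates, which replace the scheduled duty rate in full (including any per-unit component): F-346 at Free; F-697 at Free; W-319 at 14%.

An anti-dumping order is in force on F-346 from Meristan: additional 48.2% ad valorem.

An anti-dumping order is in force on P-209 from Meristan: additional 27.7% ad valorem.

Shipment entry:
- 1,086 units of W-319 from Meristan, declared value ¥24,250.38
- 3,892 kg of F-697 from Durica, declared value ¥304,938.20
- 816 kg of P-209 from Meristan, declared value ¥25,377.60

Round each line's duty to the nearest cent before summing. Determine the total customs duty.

¥21,548.77

Line 1 (W-319, Meristan, 1,086 units, ¥24,250.38):
Base rate for W-319 is 19% + ¥2.35/unit.
W-319 has an FTA preferential rate, but origin Meristan is not Durica; base rate stands.
Duty = ¥24,250.38 × 19% + 1,086 × ¥2.35 = ¥7,159.67.
Line 2 (F-697, Durica, 3,892 kg, ¥304,938.20):
Base rate for F-697 is 21%.
Origin Durica qualifies under the Vinania–Durica agreement and F-697 is covered: preferential rate Free applies instead.
Duty = ¥304,938.20 × 0% = ¥0.00.
Line 3 (P-209, Meristan, 816 kg, ¥25,377.60):
Base rate for P-209 is 29%.
Additional duty on P-209 from Meristan: +27.7%. Applied ad valorem rate: 29% + 27.7% = 56.7%.
Duty = ¥25,377.60 × 56.7% = ¥14,389.10.
Total = ¥7,159.67 + ¥0.00 + ¥14,389.10 = ¥21,548.77.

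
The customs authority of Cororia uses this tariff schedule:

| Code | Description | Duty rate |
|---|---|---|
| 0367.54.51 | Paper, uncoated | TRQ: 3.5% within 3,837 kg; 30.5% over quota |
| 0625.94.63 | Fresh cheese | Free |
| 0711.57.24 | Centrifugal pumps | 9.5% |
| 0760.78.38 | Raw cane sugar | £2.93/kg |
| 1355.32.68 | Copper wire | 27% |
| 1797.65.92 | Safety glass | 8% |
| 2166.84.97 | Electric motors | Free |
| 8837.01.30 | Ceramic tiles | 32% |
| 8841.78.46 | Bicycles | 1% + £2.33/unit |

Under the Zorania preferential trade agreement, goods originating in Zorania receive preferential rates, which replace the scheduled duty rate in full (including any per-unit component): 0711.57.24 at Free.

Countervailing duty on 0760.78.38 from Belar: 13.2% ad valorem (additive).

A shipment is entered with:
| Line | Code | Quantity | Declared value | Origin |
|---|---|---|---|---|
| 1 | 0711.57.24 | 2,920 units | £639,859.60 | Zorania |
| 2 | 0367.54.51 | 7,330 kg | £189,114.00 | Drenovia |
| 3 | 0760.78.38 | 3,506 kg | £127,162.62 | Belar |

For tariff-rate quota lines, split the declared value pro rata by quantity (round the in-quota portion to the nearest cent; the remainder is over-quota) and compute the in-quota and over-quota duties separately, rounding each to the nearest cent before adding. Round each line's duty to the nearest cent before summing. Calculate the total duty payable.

Line 1 (0711.57.24, Zorania, 2,920 units, £639,859.60):
Base rate for 0711.57.24 is 9.5%.
Origin Zorania qualifies under the Cororia–Zorania agreement and 0711.57.24 is covered: preferential rate Free applies instead.
Duty = £639,859.60 × 0% = £0.00.
Line 2 (0367.54.51, Drenovia, 7,330 kg, £189,114.00):
Code 0367.54.51 is under a tariff-rate quota (threshold 3,837 kg). In-quota: 3,837 kg at 3.5%; over-quota: 3,493 kg at 30.5%.
Pro-rata value split: in-quota = £189,114.00 × 3,837/7,330 = £98,994.60; over-quota = £189,114.00 − £98,994.60 = £90,119.40.
In-quota duty = £98,994.60 × 3.5% = £3,464.81. Over-quota duty = £90,119.40 × 30.5% = £27,486.42.
Line duty = £3,464.81 + £27,486.42 = £30,951.23.
Line 3 (0760.78.38, Belar, 3,506 kg, £127,162.62):
Base rate for 0760.78.38 is £2.93/kg.
Additional duty on 0760.78.38 from Belar: +13.2% ad valorem. Applied ad valorem rate = 13.2%.
Duty = £127,162.62 × 13.2% + 3,506 × £2.93 = £27,058.05.
Total = £0.00 + £30,951.23 + £27,058.05 = £58,009.28.

£58,009.28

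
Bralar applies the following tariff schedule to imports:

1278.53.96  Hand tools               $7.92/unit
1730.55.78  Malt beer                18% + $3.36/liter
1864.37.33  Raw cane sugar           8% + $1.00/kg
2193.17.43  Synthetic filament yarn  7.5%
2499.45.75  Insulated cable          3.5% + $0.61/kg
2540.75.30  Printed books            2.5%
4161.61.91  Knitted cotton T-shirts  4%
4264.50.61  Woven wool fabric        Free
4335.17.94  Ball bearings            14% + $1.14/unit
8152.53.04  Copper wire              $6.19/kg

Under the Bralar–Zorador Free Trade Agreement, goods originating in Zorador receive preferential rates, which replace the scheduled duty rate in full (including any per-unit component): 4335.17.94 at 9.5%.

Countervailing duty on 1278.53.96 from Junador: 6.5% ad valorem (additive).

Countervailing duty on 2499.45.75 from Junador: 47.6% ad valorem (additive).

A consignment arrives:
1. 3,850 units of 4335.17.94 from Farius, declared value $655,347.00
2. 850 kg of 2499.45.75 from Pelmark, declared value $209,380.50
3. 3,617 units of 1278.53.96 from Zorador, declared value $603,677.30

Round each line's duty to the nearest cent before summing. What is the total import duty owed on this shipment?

$132,631.04

Line 1 (4335.17.94, Farius, 3,850 units, $655,347.00):
Base rate for 4335.17.94 is 14% + $1.14/unit.
4335.17.94 has an FTA preferential rate, but origin Farius is not Zorador; base rate stands.
Duty = $655,347.00 × 14% + 3,850 × $1.14 = $96,137.58.
Line 2 (2499.45.75, Pelmark, 850 kg, $209,380.50):
Base rate for 2499.45.75 is 3.5% + $0.61/kg.
The additional-duty order on 2499.45.75 targets Junador, not Pelmark; it does not apply.
Duty = $209,380.50 × 3.5% + 850 × $0.61 = $7,846.82.
Line 3 (1278.53.96, Zorador, 3,617 units, $603,677.30):
Base rate for 1278.53.96 is $7.92/unit.
Origin Zorador is the FTA partner but 1278.53.96 is not on the preference list; base rate stands.
The additional-duty order on 1278.53.96 targets Junador, not Zorador; it does not apply.
Duty = 3,617 × $7.92 = $28,646.64.
Total = $96,137.58 + $7,846.82 + $28,646.64 = $132,631.04.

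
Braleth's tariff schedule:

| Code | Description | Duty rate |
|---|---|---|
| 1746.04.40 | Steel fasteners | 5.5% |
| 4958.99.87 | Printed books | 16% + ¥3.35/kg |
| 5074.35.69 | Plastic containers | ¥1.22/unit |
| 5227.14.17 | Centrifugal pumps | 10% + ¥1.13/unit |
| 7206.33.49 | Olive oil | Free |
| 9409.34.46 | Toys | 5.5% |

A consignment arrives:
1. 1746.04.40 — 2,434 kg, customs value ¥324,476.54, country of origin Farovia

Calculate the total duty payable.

¥17,846.21

Line 1 (1746.04.40, Farovia, 2,434 kg, ¥324,476.54):
Base rate for 1746.04.40 is 5.5%.
Duty = ¥324,476.54 × 5.5% = ¥17,846.21.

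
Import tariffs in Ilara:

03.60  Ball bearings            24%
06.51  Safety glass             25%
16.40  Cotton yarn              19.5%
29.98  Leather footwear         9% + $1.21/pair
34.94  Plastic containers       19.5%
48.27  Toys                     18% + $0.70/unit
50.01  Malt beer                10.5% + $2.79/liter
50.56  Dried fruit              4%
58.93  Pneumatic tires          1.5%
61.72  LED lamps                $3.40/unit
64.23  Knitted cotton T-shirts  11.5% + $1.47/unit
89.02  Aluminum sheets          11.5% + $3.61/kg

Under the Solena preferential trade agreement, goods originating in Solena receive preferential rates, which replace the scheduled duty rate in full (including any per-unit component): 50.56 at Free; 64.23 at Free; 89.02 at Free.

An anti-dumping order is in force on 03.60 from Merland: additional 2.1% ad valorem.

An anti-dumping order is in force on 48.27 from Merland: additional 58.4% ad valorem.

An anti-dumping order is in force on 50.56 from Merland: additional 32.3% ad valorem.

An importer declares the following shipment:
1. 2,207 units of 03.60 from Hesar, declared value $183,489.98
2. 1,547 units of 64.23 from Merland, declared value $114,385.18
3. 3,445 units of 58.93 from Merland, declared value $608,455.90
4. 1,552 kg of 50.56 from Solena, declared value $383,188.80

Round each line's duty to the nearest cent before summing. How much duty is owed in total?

Line 1 (03.60, Hesar, 2,207 units, $183,489.98):
Base rate for 03.60 is 24%.
The additional-duty order on 03.60 targets Merland, not Hesar; it does not apply.
Duty = $183,489.98 × 24% = $44,037.60.
Line 2 (64.23, Merland, 1,547 units, $114,385.18):
Base rate for 64.23 is 11.5% + $1.47/unit.
64.23 has an FTA preferential rate, but origin Merland is not Solena; base rate stands.
Duty = $114,385.18 × 11.5% + 1,547 × $1.47 = $15,428.39.
Line 3 (58.93, Merland, 3,445 units, $608,455.90):
Base rate for 58.93 is 1.5%.
Duty = $608,455.90 × 1.5% = $9,126.84.
Line 4 (50.56, Solena, 1,552 kg, $383,188.80):
Base rate for 50.56 is 4%.
Origin Solena qualifies under the Ilara–Solena agreement and 50.56 is covered: preferential rate Free applies instead.
The additional-duty order on 50.56 targets Merland, not Solena; it does not apply.
Duty = $383,188.80 × 0% = $0.00.
Total = $44,037.60 + $15,428.39 + $9,126.84 + $0.00 = $68,592.83.

$68,592.83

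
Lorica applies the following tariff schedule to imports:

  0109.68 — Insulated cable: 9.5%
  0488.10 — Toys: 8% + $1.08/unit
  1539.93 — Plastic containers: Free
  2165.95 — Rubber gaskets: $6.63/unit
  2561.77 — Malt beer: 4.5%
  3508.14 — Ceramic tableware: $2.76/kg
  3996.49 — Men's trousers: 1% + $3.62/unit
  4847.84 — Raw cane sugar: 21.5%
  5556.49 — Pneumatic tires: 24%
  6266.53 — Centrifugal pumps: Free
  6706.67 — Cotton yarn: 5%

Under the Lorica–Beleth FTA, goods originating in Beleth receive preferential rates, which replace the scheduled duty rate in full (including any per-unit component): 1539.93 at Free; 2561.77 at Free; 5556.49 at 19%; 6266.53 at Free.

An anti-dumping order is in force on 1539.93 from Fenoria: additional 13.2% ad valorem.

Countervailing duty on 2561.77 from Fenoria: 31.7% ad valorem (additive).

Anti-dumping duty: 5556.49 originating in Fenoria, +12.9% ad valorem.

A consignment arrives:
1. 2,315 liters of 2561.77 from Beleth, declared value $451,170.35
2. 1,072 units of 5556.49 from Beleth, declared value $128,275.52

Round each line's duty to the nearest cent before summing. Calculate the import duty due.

$24,372.35

Line 1 (2561.77, Beleth, 2,315 liters, $451,170.35):
Base rate for 2561.77 is 4.5%.
Origin Beleth qualifies under the Lorica–Beleth agreement and 2561.77 is covered: preferential rate Free applies instead.
The additional-duty order on 2561.77 targets Fenoria, not Beleth; it does not apply.
Duty = $451,170.35 × 0% = $0.00.
Line 2 (5556.49, Beleth, 1,072 units, $128,275.52):
Base rate for 5556.49 is 24%.
Origin Beleth qualifies under the Lorica–Beleth agreement and 5556.49 is covered: preferential rate 19% applies instead.
The additional-duty order on 5556.49 targets Fenoria, not Beleth; it does not apply.
Duty = $128,275.52 × 19% = $24,372.35.
Total = $0.00 + $24,372.35 = $24,372.35.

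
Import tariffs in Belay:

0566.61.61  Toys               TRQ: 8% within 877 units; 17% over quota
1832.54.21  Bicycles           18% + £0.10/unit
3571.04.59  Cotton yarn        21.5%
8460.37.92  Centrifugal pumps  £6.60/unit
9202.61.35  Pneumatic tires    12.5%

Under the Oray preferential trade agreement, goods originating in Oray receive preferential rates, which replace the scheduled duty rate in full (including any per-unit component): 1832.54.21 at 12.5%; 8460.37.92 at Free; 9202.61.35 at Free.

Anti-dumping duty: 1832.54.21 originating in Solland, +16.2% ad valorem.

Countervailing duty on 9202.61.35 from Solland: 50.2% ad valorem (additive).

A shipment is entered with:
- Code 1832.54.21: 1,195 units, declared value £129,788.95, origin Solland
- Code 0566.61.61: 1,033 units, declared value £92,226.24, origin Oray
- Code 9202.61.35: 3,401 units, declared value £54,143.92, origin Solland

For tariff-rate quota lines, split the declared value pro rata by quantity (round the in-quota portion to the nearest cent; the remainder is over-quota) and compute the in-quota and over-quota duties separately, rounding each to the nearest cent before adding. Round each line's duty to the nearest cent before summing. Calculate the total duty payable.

Line 1 (1832.54.21, Solland, 1,195 units, £129,788.95):
Base rate for 1832.54.21 is 18% + £0.10/unit.
1832.54.21 has an FTA preferential rate, but origin Solland is not Oray; base rate stands.
Additional duty on 1832.54.21 from Solland: +16.2%. Applied ad valorem rate: 18% + 16.2% = 34.2%.
Duty = £129,788.95 × 34.2% + 1,195 × £0.10 = £44,507.32.
Line 2 (0566.61.61, Oray, 1,033 units, £92,226.24):
Code 0566.61.61 is under a tariff-rate quota (threshold 877 units). In-quota: 877 units at 8%; over-quota: 156 units at 17%.
Pro-rata value split: in-quota = £92,226.24 × 877/1,033 = £78,298.56; over-quota = £92,226.24 − £78,298.56 = £13,927.68.
In-quota duty = £78,298.56 × 8% = £6,263.88. Over-quota duty = £13,927.68 × 17% = £2,367.71.
Line duty = £6,263.88 + £2,367.71 = £8,631.59.
Line 3 (9202.61.35, Solland, 3,401 units, £54,143.92):
Base rate for 9202.61.35 is 12.5%.
9202.61.35 has an FTA preferential rate, but origin Solland is not Oray; base rate stands.
Additional duty on 9202.61.35 from Solland: +50.2%. Applied ad valorem rate: 12.5% + 50.2% = 62.7%.
Duty = £54,143.92 × 62.7% = £33,948.24.
Total = £44,507.32 + £8,631.59 + £33,948.24 = £87,087.15.

£87,087.15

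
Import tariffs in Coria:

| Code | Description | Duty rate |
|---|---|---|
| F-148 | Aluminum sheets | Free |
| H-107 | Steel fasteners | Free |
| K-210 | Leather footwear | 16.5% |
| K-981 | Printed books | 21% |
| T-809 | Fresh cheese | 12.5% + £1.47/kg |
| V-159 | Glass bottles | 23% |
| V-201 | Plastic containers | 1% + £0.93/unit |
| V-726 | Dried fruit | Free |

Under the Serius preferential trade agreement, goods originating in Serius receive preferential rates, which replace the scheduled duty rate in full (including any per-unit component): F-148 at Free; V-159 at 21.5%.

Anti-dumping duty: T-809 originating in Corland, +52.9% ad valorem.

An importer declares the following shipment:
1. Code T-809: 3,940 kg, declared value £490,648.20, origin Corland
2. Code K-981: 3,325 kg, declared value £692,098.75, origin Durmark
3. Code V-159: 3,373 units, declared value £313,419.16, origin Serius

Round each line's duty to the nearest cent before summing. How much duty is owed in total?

Line 1 (T-809, Corland, 3,940 kg, £490,648.20):
Base rate for T-809 is 12.5% + £1.47/kg.
Additional duty on T-809 from Corland: +52.9%. Applied ad valorem rate: 12.5% + 52.9% = 65.4%.
Duty = £490,648.20 × 65.4% + 3,940 × £1.47 = £326,675.72.
Line 2 (K-981, Durmark, 3,325 kg, £692,098.75):
Base rate for K-981 is 21%.
Duty = £692,098.75 × 21% = £145,340.74.
Line 3 (V-159, Serius, 3,373 units, £313,419.16):
Base rate for V-159 is 23%.
Origin Serius qualifies under the Coria–Serius agreement and V-159 is covered: preferential rate 21.5% applies instead.
Duty = £313,419.16 × 21.5% = £67,385.12.
Total = £326,675.72 + £145,340.74 + £67,385.12 = £539,401.58.

£539,401.58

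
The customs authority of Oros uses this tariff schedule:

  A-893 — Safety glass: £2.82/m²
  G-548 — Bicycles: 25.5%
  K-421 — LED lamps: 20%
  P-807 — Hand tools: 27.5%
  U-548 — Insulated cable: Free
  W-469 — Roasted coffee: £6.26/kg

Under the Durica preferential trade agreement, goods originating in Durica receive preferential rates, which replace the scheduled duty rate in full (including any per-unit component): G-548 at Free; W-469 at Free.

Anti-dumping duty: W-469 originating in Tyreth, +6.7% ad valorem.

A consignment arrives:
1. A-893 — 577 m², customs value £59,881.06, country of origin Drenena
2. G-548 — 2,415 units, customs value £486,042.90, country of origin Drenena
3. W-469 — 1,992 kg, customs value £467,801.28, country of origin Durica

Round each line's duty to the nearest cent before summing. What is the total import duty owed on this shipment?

Line 1 (A-893, Drenena, 577 m², £59,881.06):
Base rate for A-893 is £2.82/m².
Duty = 577 × £2.82 = £1,627.14.
Line 2 (G-548, Drenena, 2,415 units, £486,042.90):
Base rate for G-548 is 25.5%.
G-548 has an FTA preferential rate, but origin Drenena is not Durica; base rate stands.
Duty = £486,042.90 × 25.5% = £123,940.94.
Line 3 (W-469, Durica, 1,992 kg, £467,801.28):
Base rate for W-469 is £6.26/kg.
Origin Durica qualifies under the Oros–Durica agreement and W-469 is covered: preferential rate Free applies instead.
The additional-duty order on W-469 targets Tyreth, not Durica; it does not apply.
Duty = £467,801.28 × 0% = £0.00.
Total = £1,627.14 + £123,940.94 + £0.00 = £125,568.08.

£125,568.08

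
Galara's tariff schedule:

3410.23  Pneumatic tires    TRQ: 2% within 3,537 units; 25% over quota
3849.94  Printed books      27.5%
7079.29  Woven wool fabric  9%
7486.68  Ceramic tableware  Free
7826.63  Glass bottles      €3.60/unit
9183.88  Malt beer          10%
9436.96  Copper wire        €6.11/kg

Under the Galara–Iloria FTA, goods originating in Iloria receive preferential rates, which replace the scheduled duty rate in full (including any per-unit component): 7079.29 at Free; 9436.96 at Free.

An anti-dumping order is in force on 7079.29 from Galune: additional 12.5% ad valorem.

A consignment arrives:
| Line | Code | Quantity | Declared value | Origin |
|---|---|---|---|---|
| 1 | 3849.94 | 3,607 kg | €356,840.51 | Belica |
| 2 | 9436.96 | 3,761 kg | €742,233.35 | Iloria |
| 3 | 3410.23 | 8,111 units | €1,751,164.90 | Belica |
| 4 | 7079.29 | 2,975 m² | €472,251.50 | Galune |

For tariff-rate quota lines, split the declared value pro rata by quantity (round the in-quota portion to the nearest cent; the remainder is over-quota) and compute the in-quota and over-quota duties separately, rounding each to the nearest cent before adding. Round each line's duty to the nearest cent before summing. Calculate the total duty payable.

Line 1 (3849.94, Belica, 3,607 kg, €356,840.51):
Base rate for 3849.94 is 27.5%.
Duty = €356,840.51 × 27.5% = €98,131.14.
Line 2 (9436.96, Iloria, 3,761 kg, €742,233.35):
Base rate for 9436.96 is €6.11/kg.
Origin Iloria qualifies under the Galara–Iloria agreement and 9436.96 is covered: preferential rate Free applies instead.
Duty = €742,233.35 × 0% = €0.00.
Line 3 (3410.23, Belica, 8,111 units, €1,751,164.90):
Code 3410.23 is under a tariff-rate quota (threshold 3,537 units). In-quota: 3,537 units at 2%; over-quota: 4,574 units at 25%.
Pro-rata value split: in-quota = €1,751,164.90 × 3,537/8,111 = €763,638.30; over-quota = €1,751,164.90 − €763,638.30 = €987,526.60.
In-quota duty = €763,638.30 × 2% = €15,272.77. Over-quota duty = €987,526.60 × 25% = €246,881.65.
Line duty = €15,272.77 + €246,881.65 = €262,154.42.
Line 4 (7079.29, Galune, 2,975 m², €472,251.50):
Base rate for 7079.29 is 9%.
7079.29 has an FTA preferential rate, but origin Galune is not Iloria; base rate stands.
Additional duty on 7079.29 from Galune: +12.5%. Applied ad valorem rate: 9% + 12.5% = 21.5%.
Duty = €472,251.50 × 21.5% = €101,534.07.
Total = €98,131.14 + €0.00 + €262,154.42 + €101,534.07 = €461,819.63.

€461,819.63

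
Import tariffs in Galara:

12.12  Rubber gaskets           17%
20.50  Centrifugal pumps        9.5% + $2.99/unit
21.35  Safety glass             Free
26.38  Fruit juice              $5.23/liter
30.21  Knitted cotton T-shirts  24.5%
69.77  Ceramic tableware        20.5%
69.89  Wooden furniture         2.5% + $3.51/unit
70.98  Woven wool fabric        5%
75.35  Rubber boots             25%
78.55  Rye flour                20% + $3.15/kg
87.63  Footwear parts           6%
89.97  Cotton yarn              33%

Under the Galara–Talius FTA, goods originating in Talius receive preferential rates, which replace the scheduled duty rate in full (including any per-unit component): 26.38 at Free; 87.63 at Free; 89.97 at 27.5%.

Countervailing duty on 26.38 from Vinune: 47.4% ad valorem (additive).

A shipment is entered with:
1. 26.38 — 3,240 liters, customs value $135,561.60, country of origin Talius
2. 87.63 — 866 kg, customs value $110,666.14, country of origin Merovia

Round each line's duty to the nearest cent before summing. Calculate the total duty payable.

Line 1 (26.38, Talius, 3,240 liters, $135,561.60):
Base rate for 26.38 is $5.23/liter.
Origin Talius qualifies under the Galara–Talius agreement and 26.38 is covered: preferential rate Free applies instead.
The additional-duty order on 26.38 targets Vinune, not Talius; it does not apply.
Duty = $135,561.60 × 0% = $0.00.
Line 2 (87.63, Merovia, 866 kg, $110,666.14):
Base rate for 87.63 is 6%.
87.63 has an FTA preferential rate, but origin Merovia is not Talius; base rate stands.
Duty = $110,666.14 × 6% = $6,639.97.
Total = $0.00 + $6,639.97 = $6,639.97.

$6,639.97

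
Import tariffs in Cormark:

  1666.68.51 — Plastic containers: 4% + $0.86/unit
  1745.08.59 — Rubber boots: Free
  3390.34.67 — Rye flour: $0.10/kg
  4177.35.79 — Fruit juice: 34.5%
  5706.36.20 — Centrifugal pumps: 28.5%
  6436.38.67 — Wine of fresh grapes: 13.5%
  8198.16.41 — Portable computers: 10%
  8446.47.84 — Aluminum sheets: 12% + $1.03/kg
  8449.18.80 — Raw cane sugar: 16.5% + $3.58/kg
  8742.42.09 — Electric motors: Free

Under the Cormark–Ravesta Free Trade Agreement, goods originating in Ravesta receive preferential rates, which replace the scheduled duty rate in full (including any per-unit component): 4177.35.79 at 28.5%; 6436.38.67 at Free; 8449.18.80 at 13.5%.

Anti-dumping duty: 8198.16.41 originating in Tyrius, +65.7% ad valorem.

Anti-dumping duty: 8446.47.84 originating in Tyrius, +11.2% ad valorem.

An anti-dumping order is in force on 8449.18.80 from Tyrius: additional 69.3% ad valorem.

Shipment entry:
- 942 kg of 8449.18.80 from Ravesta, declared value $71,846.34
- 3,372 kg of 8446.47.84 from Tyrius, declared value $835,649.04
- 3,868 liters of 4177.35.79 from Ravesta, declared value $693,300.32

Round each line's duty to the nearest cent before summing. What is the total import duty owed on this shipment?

Line 1 (8449.18.80, Ravesta, 942 kg, $71,846.34):
Base rate for 8449.18.80 is 16.5% + $3.58/kg.
Origin Ravesta qualifies under the Cormark–Ravesta agreement and 8449.18.80 is covered: preferential rate 13.5% applies instead.
The additional-duty order on 8449.18.80 targets Tyrius, not Ravesta; it does not apply.
Duty = $71,846.34 × 13.5% = $9,699.26.
Line 2 (8446.47.84, Tyrius, 3,372 kg, $835,649.04):
Base rate for 8446.47.84 is 12% + $1.03/kg.
Additional duty on 8446.47.84 from Tyrius: +11.2%. Applied ad valorem rate: 12% + 11.2% = 23.2%.
Duty = $835,649.04 × 23.2% + 3,372 × $1.03 = $197,343.74.
Line 3 (4177.35.79, Ravesta, 3,868 liters, $693,300.32):
Base rate for 4177.35.79 is 34.5%.
Origin Ravesta qualifies under the Cormark–Ravesta agreement and 4177.35.79 is covered: preferential rate 28.5% applies instead.
Duty = $693,300.32 × 28.5% = $197,590.59.
Total = $9,699.26 + $197,343.74 + $197,590.59 = $404,633.59.

$404,633.59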